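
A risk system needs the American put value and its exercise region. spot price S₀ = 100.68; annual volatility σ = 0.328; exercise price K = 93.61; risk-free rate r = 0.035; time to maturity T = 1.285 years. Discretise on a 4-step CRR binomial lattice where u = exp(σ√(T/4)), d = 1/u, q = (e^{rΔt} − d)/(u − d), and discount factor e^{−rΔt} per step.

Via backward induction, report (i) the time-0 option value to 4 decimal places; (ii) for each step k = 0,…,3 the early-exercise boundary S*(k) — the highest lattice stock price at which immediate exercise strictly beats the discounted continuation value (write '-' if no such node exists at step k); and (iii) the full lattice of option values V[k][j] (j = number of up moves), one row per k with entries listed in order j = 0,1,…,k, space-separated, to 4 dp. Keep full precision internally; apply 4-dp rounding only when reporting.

params: Δt=0.32125 u=1.20431 d=0.83035 q=0.48389 e^(-rΔt)=0.98882
t_4 payoffs: 45.7481 24.1929 0.0000 0.0000 0.0000
t_3: node(3,0) S=57.6406 payoff=35.9694 vs cont=34.9228 → 35.9694 [stop]  node(3,1) S=83.5997 payoff=10.0103 vs cont=12.3465 → 12.3465 [wait]  node(3,2) S=121.2499 payoff=0.0000 vs cont=0.0000 → 0.0000 [wait]  node(3,3) S=175.8564 payoff=0.0000 vs cont=0.0000 → 0.0000 [wait]  ⇒ S*(3)=57.6406
t_2: node(2,0) S=69.4171 payoff=24.1929 vs cont=24.2641 → 24.2641 [wait]  node(2,1) S=100.6800 payoff=0.0000 vs cont=6.3009 → 6.3009 [wait]  node(2,2) S=146.0225 payoff=0.0000 vs cont=0.0000 → 0.0000 [wait]  ⇒ S*(2)=-
t_1: node(1,0) S=83.5997 payoff=10.0103 vs cont=15.3977 → 15.3977 [wait]  node(1,1) S=121.2499 payoff=0.0000 vs cont=3.2156 → 3.2156 [wait]  ⇒ S*(1)=-
t_0: node(0,0) S=100.6800 payoff=0.0000 vs cont=9.3966 → 9.3966 [wait]  ⇒ S*(0)=-

price = 9.3966
boundary = - - - 57.6406
tree:
9.3966
15.3977 3.2156
24.2641 6.3009 0.0000
35.9694 12.3465 0.0000 0.0000
45.7481 24.1929 0.0000 0.0000 0.0000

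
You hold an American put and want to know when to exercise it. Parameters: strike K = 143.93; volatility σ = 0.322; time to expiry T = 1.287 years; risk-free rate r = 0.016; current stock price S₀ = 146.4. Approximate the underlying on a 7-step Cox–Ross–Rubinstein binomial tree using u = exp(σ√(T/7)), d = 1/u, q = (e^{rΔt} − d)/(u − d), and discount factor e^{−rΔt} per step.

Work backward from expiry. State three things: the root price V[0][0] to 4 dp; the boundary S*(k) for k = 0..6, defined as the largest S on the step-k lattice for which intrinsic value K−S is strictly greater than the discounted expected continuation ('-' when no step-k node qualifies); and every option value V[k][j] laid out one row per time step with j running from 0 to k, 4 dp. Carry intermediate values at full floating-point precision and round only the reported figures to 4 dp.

params: Δt=0.18386 u=1.14805 d=0.87104 q=0.47617 e^(-rΔt)=0.99706
t_7 payoffs: 88.2367 70.5246 47.1795 16.4099 0.0000 0.0000 0.0000 0.0000
t_6: node(6,0) S=63.9389 payoff=79.9911 vs cont=79.5683 → 79.9911 [stop]  node(6,1) S=84.2734 payoff=59.6566 vs cont=59.2338 → 59.6566 [stop]  node(6,2) S=111.0749 payoff=32.8551 vs cont=32.4323 → 32.8551 [stop]  node(6,3) S=146.4000 payoff=0.0000 vs cont=8.5707 → 8.5707 [wait]  node(6,4) S=192.9595 payoff=0.0000 vs cont=0.0000 → 0.0000 [wait]  node(6,5) S=254.3264 payoff=0.0000 vs cont=0.0000 → 0.0000 [wait]  node(6,6) S=335.2098 payoff=0.0000 vs cont=0.0000 → 0.0000 [wait]  ⇒ S*(6)=111.0749
t_5: node(5,0) S=73.4054 payoff=70.5246 vs cont=70.1018 → 70.5246 [stop]  node(5,1) S=96.7505 payoff=47.1795 vs cont=46.7567 → 47.1795 [stop]  node(5,2) S=127.5201 payoff=16.4099 vs cont=21.2290 → 21.2290 [wait]  node(5,3) S=168.0752 payoff=0.0000 vs cont=4.4764 → 4.4764 [wait]  node(5,4) S=221.5281 payoff=0.0000 vs cont=0.0000 → 0.0000 [wait]  node(5,5) S=291.9806 payoff=0.0000 vs cont=0.0000 → 0.0000 [wait]  ⇒ S*(5)=96.7505
t_4: node(4,0) S=84.2734 payoff=59.6566 vs cont=59.2338 → 59.6566 [stop]  node(4,1) S=111.0749 payoff=32.8551 vs cont=34.7203 → 34.7203 [wait]  node(4,2) S=146.4000 payoff=0.0000 vs cont=13.2130 → 13.2130 [wait]  node(4,3) S=192.9595 payoff=0.0000 vs cont=2.3380 → 2.3380 [wait]  node(4,4) S=254.3264 payoff=0.0000 vs cont=0.0000 → 0.0000 [wait]  ⇒ S*(4)=84.2734
t_3: node(3,0) S=96.7505 payoff=47.1795 vs cont=47.6422 → 47.6422 [wait]  node(3,1) S=127.5201 payoff=16.4099 vs cont=24.4072 → 24.4072 [wait]  node(3,2) S=168.0752 payoff=0.0000 vs cont=8.0110 → 8.0110 [wait]  node(3,3) S=221.5281 payoff=0.0000 vs cont=1.2211 → 1.2211 [wait]  ⇒ S*(3)=-
t_2: node(2,0) S=111.0749 payoff=32.8551 vs cont=36.4709 → 36.4709 [wait]  node(2,1) S=146.4000 payoff=0.0000 vs cont=16.5510 → 16.5510 [wait]  node(2,2) S=192.9595 payoff=0.0000 vs cont=4.7638 → 4.7638 [wait]  ⇒ S*(2)=-
t_1: node(1,0) S=127.5201 payoff=16.4099 vs cont=26.9063 → 26.9063 [wait]  node(1,1) S=168.0752 payoff=0.0000 vs cont=10.9061 → 10.9061 [wait]  ⇒ S*(1)=-
t_0: node(0,0) S=146.4000 payoff=0.0000 vs cont=19.2308 → 19.2308 [wait]  ⇒ S*(0)=-

price = 19.2308
boundary = - - - - 84.2734 96.7505 111.0749
tree:
19.2308
26.9063 10.9061
36.4709 16.5510 4.7638
47.6422 24.4072 8.0110 1.2211
59.6566 34.7203 13.2130 2.3380 0.0000
70.5246 47.1795 21.2290 4.4764 0.0000 0.0000
79.9911 59.6566 32.8551 8.5707 0.0000 0.0000 0.0000
88.2367 70.5246 47.1795 16.4099 0.0000 0.0000 0.0000 0.0000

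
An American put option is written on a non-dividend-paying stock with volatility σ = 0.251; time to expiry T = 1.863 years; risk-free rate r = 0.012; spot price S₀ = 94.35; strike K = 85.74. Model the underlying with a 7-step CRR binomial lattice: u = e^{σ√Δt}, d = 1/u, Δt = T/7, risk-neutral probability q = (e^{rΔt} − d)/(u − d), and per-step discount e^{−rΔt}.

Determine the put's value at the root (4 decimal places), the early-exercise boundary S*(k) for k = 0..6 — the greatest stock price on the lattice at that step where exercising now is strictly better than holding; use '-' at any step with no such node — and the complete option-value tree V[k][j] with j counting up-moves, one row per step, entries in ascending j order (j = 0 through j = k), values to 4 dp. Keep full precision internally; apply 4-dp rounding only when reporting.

Δt=0.26614, u=1.13825, d=0.87854, q=0.47999, disc=e^(-rΔt)=0.99681
k=7 terminal: V=max(K-S,0) → 47.6256 36.3588 21.7616 2.8493 0.0000 0.0000 0.0000 0.0000
k=6: j=0 S=43.3836 intr=42.3564 cont=42.0831 V=42.3564[EX]; j=1 S=56.2079 intr=29.5321 cont=29.2587 V=29.5321[EX]; j=2 S=72.8232 intr=12.9168 cont=12.6434 V=12.9168[EX]; j=3 S=94.3500 intr=0.0000 cont=1.4769 V=1.4769[hold]; j=4 S=122.2402 intr=0.0000 cont=0.0000 V=0.0000[hold]; j=5 S=158.3749 intr=0.0000 cont=0.0000 V=0.0000[hold]; j=6 S=205.1912 intr=0.0000 cont=0.0000 V=0.0000[hold]  S*(6)=72.8232
k=5: j=0 S=49.3812 intr=36.3588 cont=36.0855 V=36.3588[EX]; j=1 S=63.9784 intr=21.7616 cont=21.4882 V=21.7616[EX]; j=2 S=82.8907 intr=2.8493 cont=7.4021 V=7.4021[hold]; j=3 S=107.3935 intr=0.0000 cont=0.7656 V=0.7656[hold]; j=4 S=139.1395 intr=0.0000 cont=0.0000 V=0.0000[hold]; j=5 S=180.2696 intr=0.0000 cont=0.0000 V=0.0000[hold]  S*(5)=63.9784
k=4: j=0 S=56.2079 intr=29.5321 cont=29.2587 V=29.5321[EX]; j=1 S=72.8232 intr=12.9168 cont=14.8218 V=14.8218[hold]; j=2 S=94.3500 intr=0.0000 cont=4.2032 V=4.2032[hold]; j=3 S=122.2402 intr=0.0000 cont=0.3968 V=0.3968[hold]; j=4 S=158.3749 intr=0.0000 cont=0.0000 V=0.0000[hold]  S*(4)=56.2079
k=3: j=0 S=63.9784 intr=21.7616 cont=22.3996 V=22.3996[hold]; j=1 S=82.8907 intr=2.8493 cont=9.6939 V=9.6939[hold]; j=2 S=107.3935 intr=0.0000 cont=2.3686 V=2.3686[hold]; j=3 S=139.1395 intr=0.0000 cont=0.2057 V=0.2057[hold]  S*(3)=-
k=2: j=0 S=72.8232 intr=12.9168 cont=16.2490 V=16.2490[hold]; j=1 S=94.3500 intr=0.0000 cont=6.1582 V=6.1582[hold]; j=2 S=122.2402 intr=0.0000 cont=1.3262 V=1.3262[hold]  S*(2)=-
k=1: j=0 S=82.8907 intr=2.8493 cont=11.3691 V=11.3691[hold]; j=1 S=107.3935 intr=0.0000 cont=3.8266 V=3.8266[hold]  S*(1)=-
k=0: j=0 S=94.3500 intr=0.0000 cont=7.7241 V=7.7241[hold]  S*(0)=-

price = 7.7241
boundary = - - - - 56.2079 63.9784 72.8232
tree:
7.7241
11.3691 3.8266
16.2490 6.1582 1.3262
22.3996 9.6939 2.3686 0.2057
29.5321 14.8218 4.2032 0.3968 0.0000
36.3588 21.7616 7.4021 0.7656 0.0000 0.0000
42.3564 29.5321 12.9168 1.4769 0.0000 0.0000 0.0000
47.6256 36.3588 21.7616 2.8493 0.0000 0.0000 0.0000 0.0000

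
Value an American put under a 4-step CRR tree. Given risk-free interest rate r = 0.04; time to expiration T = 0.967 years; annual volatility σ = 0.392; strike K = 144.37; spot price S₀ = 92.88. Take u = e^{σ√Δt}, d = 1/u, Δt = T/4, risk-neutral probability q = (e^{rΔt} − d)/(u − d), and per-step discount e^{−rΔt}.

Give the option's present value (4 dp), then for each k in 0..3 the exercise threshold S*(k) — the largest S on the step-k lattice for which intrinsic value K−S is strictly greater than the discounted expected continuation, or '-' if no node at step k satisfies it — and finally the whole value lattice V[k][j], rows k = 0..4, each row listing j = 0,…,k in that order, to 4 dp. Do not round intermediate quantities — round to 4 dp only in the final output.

Δt=0.24175  u=1.21257  d=0.82470  q=0.47702  discount=0.99038
step 4 (expiry): payoffs max(K−S,0) = 101.4064 81.1999 51.4900 7.8070 0.0000
step 3: (k=3,j=0): S=52.0962, (K−S)⁺=92.2738, hold=90.8845 ⇒ V=92.2738 exercise | (k=3,j=1): S=76.5979, (K−S)⁺=67.7721, hold=66.3828 ⇒ V=67.7721 exercise | (k=3,j=2): S=112.6231, (K−S)⁺=31.7469, hold=30.3575 ⇒ V=31.7469 exercise | (k=3,j=3): S=165.5917, (K−S)⁺=0.0000, hold=4.0436 ⇒ V=4.0436 continue  boundary S*=112.6231
step 2: (k=2,j=0): S=63.1701, (K−S)⁺=81.1999, hold=79.8106 ⇒ V=81.1999 exercise | (k=2,j=1): S=92.8800, (K−S)⁺=51.4900, hold=50.1007 ⇒ V=51.4900 exercise | (k=2,j=2): S=136.5630, (K−S)⁺=7.8070, hold=18.3536 ⇒ V=18.3536 continue  boundary S*=92.8800
step 1: (k=1,j=0): S=76.5979, (K−S)⁺=67.7721, hold=66.3828 ⇒ V=67.7721 exercise | (k=1,j=1): S=112.6231, (K−S)⁺=31.7469, hold=35.3400 ⇒ V=35.3400 continue  boundary S*=76.5979
step 0: (k=0,j=0): S=92.8800, (K−S)⁺=51.4900, hold=51.7982 ⇒ V=51.7982 continue  boundary S*=-

price = 51.7982
boundary = - 76.5979 92.8800 112.6231
tree:
51.7982
67.7721 35.3400
81.1999 51.4900 18.3536
92.2738 67.7721 31.7469 4.0436
101.4064 81.1999 51.4900 7.8070 0.0000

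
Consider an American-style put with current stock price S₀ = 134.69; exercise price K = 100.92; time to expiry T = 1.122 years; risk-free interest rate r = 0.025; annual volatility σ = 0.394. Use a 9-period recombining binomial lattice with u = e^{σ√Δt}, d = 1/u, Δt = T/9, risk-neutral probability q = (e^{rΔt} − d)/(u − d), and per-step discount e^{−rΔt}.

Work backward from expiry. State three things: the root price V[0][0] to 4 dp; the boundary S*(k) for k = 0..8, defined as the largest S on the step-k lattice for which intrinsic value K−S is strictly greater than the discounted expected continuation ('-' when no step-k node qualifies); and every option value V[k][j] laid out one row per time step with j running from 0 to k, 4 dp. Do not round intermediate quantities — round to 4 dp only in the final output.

Δt=0.12467, u=1.14926, d=0.87013, q=0.47646, disc=e^(-rΔt)=0.99689
k=9 terminal: V=max(K-S,0) → 62.4088 50.0549 33.7380 12.1869 0.0000 0.0000 0.0000 0.0000 0.0000 0.0000
k=8: j=0 S=44.2592 intr=56.6608 cont=56.3468 V=56.6608[EX]; j=1 S=58.4570 intr=42.4630 cont=42.1490 V=42.4630[EX]; j=2 S=77.2092 intr=23.7108 cont=23.3967 V=23.7108[EX]; j=3 S=101.9770 intr=0.0000 cont=6.3605 V=6.3605[hold]; j=4 S=134.6900 intr=0.0000 cont=0.0000 V=0.0000[hold]; j=5 S=177.8969 intr=0.0000 cont=0.0000 V=0.0000[hold]; j=6 S=234.9641 intr=0.0000 cont=0.0000 V=0.0000[hold]; j=7 S=310.3377 intr=0.0000 cont=0.0000 V=0.0000[hold]; j=8 S=409.8902 intr=0.0000 cont=0.0000 V=0.0000[hold]  S*(8)=77.2092
k=7: j=0 S=50.8651 intr=50.0549 cont=49.7409 V=50.0549[EX]; j=1 S=67.1820 intr=33.7380 cont=33.4240 V=33.7380[EX]; j=2 S=88.7331 intr=12.1869 cont=15.3960 V=15.3960[hold]; j=3 S=117.1976 intr=0.0000 cont=3.3196 V=3.3196[hold]; j=4 S=154.7932 intr=0.0000 cont=0.0000 V=0.0000[hold]; j=5 S=204.4490 intr=0.0000 cont=0.0000 V=0.0000[hold]; j=6 S=270.0337 intr=0.0000 cont=0.0000 V=0.0000[hold]; j=7 S=356.6572 intr=0.0000 cont=0.0000 V=0.0000[hold]  S*(7)=67.1820
k=6: j=0 S=58.4570 intr=42.4630 cont=42.1490 V=42.4630[EX]; j=1 S=77.2092 intr=23.7108 cont=24.9210 V=24.9210[hold]; j=2 S=101.9770 intr=0.0000 cont=9.6120 V=9.6120[hold]; j=3 S=134.6900 intr=0.0000 cont=1.7325 V=1.7325[hold]; j=4 S=177.8969 intr=0.0000 cont=0.0000 V=0.0000[hold]; j=5 S=234.9641 intr=0.0000 cont=0.0000 V=0.0000[hold]; j=6 S=310.3377 intr=0.0000 cont=0.0000 V=0.0000[hold]  S*(6)=58.4570
k=5: j=0 S=67.1820 intr=33.7380 cont=33.9988 V=33.9988[hold]; j=1 S=88.7331 intr=12.1869 cont=17.5720 V=17.5720[hold]; j=2 S=117.1976 intr=0.0000 cont=5.8395 V=5.8395[hold]; j=3 S=154.7932 intr=0.0000 cont=0.9042 V=0.9042[hold]; j=4 S=204.4490 intr=0.0000 cont=0.0000 V=0.0000[hold]; j=5 S=270.0337 intr=0.0000 cont=0.0000 V=0.0000[hold]  S*(5)=-
k=4: j=0 S=77.2092 intr=23.7108 cont=26.0906 V=26.0906[hold]; j=1 S=101.9770 intr=0.0000 cont=11.9447 V=11.9447[hold]; j=2 S=134.6900 intr=0.0000 cont=3.4772 V=3.4772[hold]; j=3 S=177.8969 intr=0.0000 cont=0.4719 V=0.4719[hold]; j=4 S=234.9641 intr=0.0000 cont=0.0000 V=0.0000[hold]  S*(4)=-
k=3: j=0 S=88.7331 intr=12.1869 cont=19.2904 V=19.2904[hold]; j=1 S=117.1976 intr=0.0000 cont=7.8856 V=7.8856[hold]; j=2 S=154.7932 intr=0.0000 cont=2.0389 V=2.0389[hold]; j=3 S=204.4490 intr=0.0000 cont=0.2463 V=0.2463[hold]  S*(3)=-
k=2: j=0 S=101.9770 intr=0.0000 cont=13.8134 V=13.8134[hold]; j=1 S=134.6900 intr=0.0000 cont=5.0840 V=5.0840[hold]; j=2 S=177.8969 intr=0.0000 cont=1.1811 V=1.1811[hold]  S*(2)=-
k=1: j=0 S=117.1976 intr=0.0000 cont=9.6241 V=9.6241[hold]; j=1 S=154.7932 intr=0.0000 cont=3.2144 V=3.2144[hold]  S*(1)=-
k=0: j=0 S=134.6900 intr=0.0000 cont=6.5497 V=6.5497[hold]  S*(0)=-

price = 6.5497
boundary = - - - - - - 58.4570 67.1820 77.2092
tree:
6.5497
9.6241 3.2144
13.8134 5.0840 1.1811
19.2904 7.8856 2.0389 0.2463
26.0906 11.9447 3.4772 0.4719 0.0000
33.9988 17.5720 5.8395 0.9042 0.0000 0.0000
42.4630 24.9210 9.6120 1.7325 0.0000 0.0000 0.0000
50.0549 33.7380 15.3960 3.3196 0.0000 0.0000 0.0000 0.0000
56.6608 42.4630 23.7108 6.3605 0.0000 0.0000 0.0000 0.0000 0.0000
62.4088 50.0549 33.7380 12.1869 0.0000 0.0000 0.0000 0.0000 0.0000 0.0000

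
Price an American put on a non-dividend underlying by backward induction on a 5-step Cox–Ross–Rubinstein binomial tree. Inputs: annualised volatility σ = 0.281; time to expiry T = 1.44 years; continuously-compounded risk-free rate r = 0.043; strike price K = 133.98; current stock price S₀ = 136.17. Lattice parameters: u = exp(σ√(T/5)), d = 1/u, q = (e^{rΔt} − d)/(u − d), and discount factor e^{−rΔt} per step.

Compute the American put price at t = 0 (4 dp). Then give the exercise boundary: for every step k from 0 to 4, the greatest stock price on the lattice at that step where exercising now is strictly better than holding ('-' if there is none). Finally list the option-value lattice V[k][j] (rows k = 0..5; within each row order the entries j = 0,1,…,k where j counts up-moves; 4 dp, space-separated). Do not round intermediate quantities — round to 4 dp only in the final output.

Δt=0.28800, u=1.16276, d=0.86002, q=0.50353, disc=e^(-rΔt)=0.98769
k=5 terminal: V=max(K-S,0) → 69.9148 47.3624 16.8712 0.0000 0.0000 0.0000
k=4: j=0 S=74.4928 intr=59.4872 cont=57.8382 V=59.4872[EX]; j=1 S=100.7159 intr=33.2641 cont=31.6152 V=33.2641[EX]; j=2 S=136.1700 intr=0.0000 cont=8.2729 V=8.2729[hold]; j=3 S=184.1048 intr=0.0000 cont=0.0000 V=0.0000[hold]; j=4 S=248.9136 intr=0.0000 cont=0.0000 V=0.0000[hold]  S*(4)=100.7159
k=3: j=0 S=86.6176 intr=47.3624 cont=45.7134 V=47.3624[EX]; j=1 S=117.1088 intr=16.8712 cont=20.4258 V=20.4258[hold]; j=2 S=158.3337 intr=0.0000 cont=4.0567 V=4.0567[hold]; j=3 S=214.0705 intr=0.0000 cont=0.0000 V=0.0000[hold]  S*(3)=86.6176
k=2: j=0 S=100.7159 intr=33.2641 cont=33.3830 V=33.3830[hold]; j=1 S=136.1700 intr=0.0000 cont=12.0335 V=12.0335[hold]; j=2 S=184.1048 intr=0.0000 cont=1.9892 V=1.9892[hold]  S*(2)=-
k=1: j=0 S=117.1088 intr=16.8712 cont=22.3543 V=22.3543[hold]; j=1 S=158.3337 intr=0.0000 cont=6.8900 V=6.8900[hold]  S*(1)=-
k=0: j=0 S=136.1700 intr=0.0000 cont=14.3883 V=14.3883[hold]  S*(0)=-

price = 14.3883
boundary = - - - 86.6176 100.7159
tree:
14.3883
22.3543 6.8900
33.3830 12.0335 1.9892
47.3624 20.4258 4.0567 0.0000
59.4872 33.2641 8.2729 0.0000 0.0000
69.9148 47.3624 16.8712 0.0000 0.0000 0.0000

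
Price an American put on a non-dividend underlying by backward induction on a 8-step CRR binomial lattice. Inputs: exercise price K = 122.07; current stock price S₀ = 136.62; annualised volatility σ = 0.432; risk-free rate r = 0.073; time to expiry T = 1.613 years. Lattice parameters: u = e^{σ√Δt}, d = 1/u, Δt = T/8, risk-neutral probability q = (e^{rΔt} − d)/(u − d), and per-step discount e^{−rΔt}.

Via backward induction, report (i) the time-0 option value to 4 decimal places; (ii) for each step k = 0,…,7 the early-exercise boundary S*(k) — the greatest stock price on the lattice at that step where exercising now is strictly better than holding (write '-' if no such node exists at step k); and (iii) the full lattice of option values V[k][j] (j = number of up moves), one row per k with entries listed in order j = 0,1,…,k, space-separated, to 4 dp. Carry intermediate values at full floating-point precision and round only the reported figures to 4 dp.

params: Δt=0.20162 u=1.21407 d=0.82367 q=0.48964 e^(-rΔt)=0.98539
t_8 payoffs: 93.1259 79.4073 59.1864 29.3815 0.0000 0.0000 0.0000 0.0000 0.0000
t_7: node(7,0) S=35.1402 payoff=86.9298 vs cont=85.1462 → 86.9298 [stop]  node(7,1) S=51.7956 payoff=70.2744 vs cont=68.4908 → 70.2744 [stop]  node(7,2) S=76.3452 payoff=45.7248 vs cont=43.9413 → 45.7248 [stop]  node(7,3) S=112.5304 payoff=9.5396 vs cont=14.7761 → 14.7761 [wait]  node(7,4) S=165.8664 payoff=0.0000 vs cont=0.0000 → 0.0000 [wait]  node(7,5) S=244.4821 payoff=0.0000 vs cont=0.0000 → 0.0000 [wait]  node(7,6) S=360.3591 payoff=0.0000 vs cont=0.0000 → 0.0000 [wait]  node(7,7) S=531.1583 payoff=0.0000 vs cont=0.0000 → 0.0000 [wait]  ⇒ S*(7)=76.3452
t_6: node(6,0) S=42.6627 payoff=79.4073 vs cont=77.6237 → 79.4073 [stop]  node(6,1) S=62.8836 payoff=59.1864 vs cont=57.4029 → 59.1864 [stop]  node(6,2) S=92.6885 payoff=29.3815 vs cont=30.1245 → 30.1245 [wait]  node(6,3) S=136.6200 payoff=0.0000 vs cont=7.4310 → 7.4310 [wait]  node(6,4) S=201.3737 payoff=0.0000 vs cont=0.0000 → 0.0000 [wait]  node(6,5) S=296.8187 payoff=0.0000 vs cont=0.0000 → 0.0000 [wait]  node(6,6) S=437.5017 payoff=0.0000 vs cont=0.0000 → 0.0000 [wait]  ⇒ S*(6)=62.8836
t_5: node(5,0) S=51.7956 payoff=70.2744 vs cont=68.4908 → 70.2744 [stop]  node(5,1) S=76.3452 payoff=45.7248 vs cont=44.2998 → 45.7248 [stop]  node(5,2) S=112.5304 payoff=9.5396 vs cont=18.7351 → 18.7351 [wait]  node(5,3) S=165.8664 payoff=0.0000 vs cont=3.7371 → 3.7371 [wait]  node(5,4) S=244.4821 payoff=0.0000 vs cont=0.0000 → 0.0000 [wait]  node(5,5) S=360.3591 payoff=0.0000 vs cont=0.0000 → 0.0000 [wait]  ⇒ S*(5)=76.3452
t_4: node(4,0) S=62.8836 payoff=59.1864 vs cont=57.4029 → 59.1864 [stop]  node(4,1) S=92.6885 payoff=29.3815 vs cont=32.0347 → 32.0347 [wait]  node(4,2) S=136.6200 payoff=0.0000 vs cont=11.2251 → 11.2251 [wait]  node(4,3) S=201.3737 payoff=0.0000 vs cont=1.8794 → 1.8794 [wait]  node(4,4) S=296.8187 payoff=0.0000 vs cont=0.0000 → 0.0000 [wait]  ⇒ S*(4)=62.8836
t_3: node(3,0) S=76.3452 payoff=45.7248 vs cont=45.2214 → 45.7248 [stop]  node(3,1) S=112.5304 payoff=9.5396 vs cont=21.5264 → 21.5264 [wait]  node(3,2) S=165.8664 payoff=0.0000 vs cont=6.5520 → 6.5520 [wait]  node(3,3) S=244.4821 payoff=0.0000 vs cont=0.9452 → 0.9452 [wait]  ⇒ S*(3)=76.3452
t_2: node(2,0) S=92.6885 payoff=29.3815 vs cont=33.3814 → 33.3814 [wait]  node(2,1) S=136.6200 payoff=0.0000 vs cont=13.9869 → 13.9869 [wait]  node(2,2) S=201.3737 payoff=0.0000 vs cont=3.7510 → 3.7510 [wait]  ⇒ S*(2)=-
t_1: node(1,0) S=112.5304 payoff=9.5396 vs cont=23.5362 → 23.5362 [wait]  node(1,1) S=165.8664 payoff=0.0000 vs cont=8.8439 → 8.8439 [wait]  ⇒ S*(1)=-
t_0: node(0,0) S=136.6200 payoff=0.0000 vs cont=16.1035 → 16.1035 [wait]  ⇒ S*(0)=-

price = 16.1035
boundary = - - - 76.3452 62.8836 76.3452 62.8836 76.3452
tree:
16.1035
23.5362 8.8439
33.3814 13.9869 3.7510
45.7248 21.5264 6.5520 0.9452
59.1864 32.0347 11.2251 1.8794 0.0000
70.2744 45.7248 18.7351 3.7371 0.0000 0.0000
79.4073 59.1864 30.1245 7.4310 0.0000 0.0000 0.0000
86.9298 70.2744 45.7248 14.7761 0.0000 0.0000 0.0000 0.0000
93.1259 79.4073 59.1864 29.3815 0.0000 0.0000 0.0000 0.0000 0.0000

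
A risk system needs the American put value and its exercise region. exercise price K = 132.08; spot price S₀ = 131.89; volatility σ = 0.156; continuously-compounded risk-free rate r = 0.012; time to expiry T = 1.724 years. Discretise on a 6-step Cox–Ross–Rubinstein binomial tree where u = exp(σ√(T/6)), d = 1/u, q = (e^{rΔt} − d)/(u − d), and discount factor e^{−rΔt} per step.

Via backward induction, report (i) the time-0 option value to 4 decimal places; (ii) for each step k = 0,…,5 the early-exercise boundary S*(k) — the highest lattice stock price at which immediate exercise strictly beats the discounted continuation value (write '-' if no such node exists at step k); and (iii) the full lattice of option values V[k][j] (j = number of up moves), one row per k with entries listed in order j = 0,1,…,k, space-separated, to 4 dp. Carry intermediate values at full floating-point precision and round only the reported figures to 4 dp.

price = 9.4600
boundary = - - - 102.6273 111.5782 121.3097
tree:
9.4600
14.4108 4.5693
21.1171 7.7970 1.3697
29.4527 12.9186 2.7239 0.0235
37.6855 20.5018 5.4166 0.0472 0.0000
45.2579 29.4527 10.7703 0.0947 0.0000 0.0000
52.2228 37.6855 20.5018 0.1900 0.0000 0.0000 0.0000

Δt=0.28733  u=1.08722  d=0.91978  q=0.49974  discount=0.99656
step 6 (expiry): payoffs max(K−S,0) = 52.2228 37.6855 20.5018 0.1900 0.0000 0.0000 0.0000
step 5: (k=5,j=0): S=86.8221, (K−S)⁺=45.2579, hold=44.8033 ⇒ V=45.2579 exercise | (k=5,j=1): S=102.6273, (K−S)⁺=29.4527, hold=28.9981 ⇒ V=29.4527 exercise | (k=5,j=2): S=121.3097, (K−S)⁺=10.7703, hold=10.3157 ⇒ V=10.7703 exercise | (k=5,j=3): S=143.3931, (K−S)⁺=0.0000, hold=0.0947 ⇒ V=0.0947 continue | (k=5,j=4): S=169.4965, (K−S)⁺=0.0000, hold=0.0000 ⇒ V=0.0000 continue | (k=5,j=5): S=200.3519, (K−S)⁺=0.0000, hold=0.0000 ⇒ V=0.0000 continue  boundary S*=121.3097
step 4: (k=4,j=0): S=94.3945, (K−S)⁺=37.6855, hold=37.2309 ⇒ V=37.6855 exercise | (k=4,j=1): S=111.5782, (K−S)⁺=20.5018, hold=20.0472 ⇒ V=20.5018 exercise | (k=4,j=2): S=131.8900, (K−S)⁺=0.1900, hold=5.4166 ⇒ V=5.4166 continue | (k=4,j=3): S=155.8994, (K−S)⁺=0.0000, hold=0.0472 ⇒ V=0.0472 continue | (k=4,j=4): S=184.2796, (K−S)⁺=0.0000, hold=0.0000 ⇒ V=0.0000 continue  boundary S*=111.5782
step 3: (k=3,j=0): S=102.6273, (K−S)⁺=29.4527, hold=28.9981 ⇒ V=29.4527 exercise | (k=3,j=1): S=121.3097, (K−S)⁺=10.7703, hold=12.9186 ⇒ V=12.9186 continue | (k=3,j=2): S=143.3931, (K−S)⁺=0.0000, hold=2.7239 ⇒ V=2.7239 continue | (k=3,j=3): S=169.4965, (K−S)⁺=0.0000, hold=0.0235 ⇒ V=0.0235 continue  boundary S*=102.6273
step 2: (k=2,j=0): S=111.5782, (K−S)⁺=20.5018, hold=21.1171 ⇒ V=21.1171 continue | (k=2,j=1): S=131.8900, (K−S)⁺=0.1900, hold=7.7970 ⇒ V=7.7970 continue | (k=2,j=2): S=155.8994, (K−S)⁺=0.0000, hold=1.3697 ⇒ V=1.3697 continue  boundary S*=-
step 1: (k=1,j=0): S=121.3097, (K−S)⁺=10.7703, hold=14.4108 ⇒ V=14.4108 continue | (k=1,j=1): S=143.3931, (K−S)⁺=0.0000, hold=4.5693 ⇒ V=4.5693 continue  boundary S*=-
step 0: (k=0,j=0): S=131.8900, (K−S)⁺=0.1900, hold=9.4600 ⇒ V=9.4600 continue  boundary S*=-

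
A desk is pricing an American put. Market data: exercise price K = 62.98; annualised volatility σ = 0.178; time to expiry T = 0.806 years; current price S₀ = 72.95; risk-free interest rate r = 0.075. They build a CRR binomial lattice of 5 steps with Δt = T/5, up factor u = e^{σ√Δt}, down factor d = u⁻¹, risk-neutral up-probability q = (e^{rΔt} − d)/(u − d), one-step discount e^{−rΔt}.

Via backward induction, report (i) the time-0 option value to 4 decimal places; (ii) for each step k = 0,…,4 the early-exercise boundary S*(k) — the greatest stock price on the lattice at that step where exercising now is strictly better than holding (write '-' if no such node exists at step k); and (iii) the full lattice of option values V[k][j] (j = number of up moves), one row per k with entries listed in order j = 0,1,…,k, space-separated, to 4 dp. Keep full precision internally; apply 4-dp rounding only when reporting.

price = 0.5810
boundary = - - - - 54.8120
tree:
0.5810
1.1787 0.1374
2.3355 0.3212 0.0000
4.4772 0.7511 0.0000 0.0000
8.1680 1.7565 0.0000 0.0000 0.0000
11.9486 4.1075 0.0000 0.0000 0.0000 0.0000

Δt=0.16120, u=1.07408, d=0.93103, q=0.56717, disc=e^(-rΔt)=0.98798
k=5 terminal: V=max(K-S,0) → 11.9486 4.1075 0.0000 0.0000 0.0000 0.0000
k=4: j=0 S=54.8120 intr=8.1680 cont=7.4112 V=8.1680[EX]; j=1 S=63.2339 intr=0.0000 cont=1.7565 V=1.7565[hold]; j=2 S=72.9500 intr=0.0000 cont=0.0000 V=0.0000[hold]; j=3 S=84.1590 intr=0.0000 cont=0.0000 V=0.0000[hold]; j=4 S=97.0902 intr=0.0000 cont=0.0000 V=0.0000[hold]  S*(4)=54.8120
k=3: j=0 S=58.8725 intr=4.1075 cont=4.4772 V=4.4772[hold]; j=1 S=67.9185 intr=0.0000 cont=0.7511 V=0.7511[hold]; j=2 S=78.3543 intr=0.0000 cont=0.0000 V=0.0000[hold]; j=3 S=90.3936 intr=0.0000 cont=0.0000 V=0.0000[hold]  S*(3)=-
k=2: j=0 S=63.2339 intr=0.0000 cont=2.3355 V=2.3355[hold]; j=1 S=72.9500 intr=0.0000 cont=0.3212 V=0.3212[hold]; j=2 S=84.1590 intr=0.0000 cont=0.0000 V=0.0000[hold]  S*(2)=-
k=1: j=0 S=67.9185 intr=0.0000 cont=1.1787 V=1.1787[hold]; j=1 S=78.3543 intr=0.0000 cont=0.1374 V=0.1374[hold]  S*(1)=-
k=0: j=0 S=72.9500 intr=0.0000 cont=0.5810 V=0.5810[hold]  S*(0)=-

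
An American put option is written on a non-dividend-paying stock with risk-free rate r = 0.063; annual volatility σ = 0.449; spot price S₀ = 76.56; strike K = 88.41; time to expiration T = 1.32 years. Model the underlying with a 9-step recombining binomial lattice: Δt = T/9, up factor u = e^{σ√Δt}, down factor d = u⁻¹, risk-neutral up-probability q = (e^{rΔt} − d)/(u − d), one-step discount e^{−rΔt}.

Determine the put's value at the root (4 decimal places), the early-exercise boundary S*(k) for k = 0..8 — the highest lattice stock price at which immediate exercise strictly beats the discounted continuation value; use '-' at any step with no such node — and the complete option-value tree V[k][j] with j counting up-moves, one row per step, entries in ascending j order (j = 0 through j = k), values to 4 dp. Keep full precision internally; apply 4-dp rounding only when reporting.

price = 19.7449
boundary = - - - 45.7052 54.2806 45.7052 54.2806 64.4649 54.2806
tree:
19.7449
26.3744 13.0551
34.1410 18.5994 7.3942
42.7048 25.6649 11.4227 3.2408
49.9254 34.1294 17.1323 5.5541 0.8366
56.0052 42.7048 24.7595 9.3286 1.6362 0.0000
61.1246 49.9254 34.1294 15.2441 3.2003 0.0000 0.0000
65.4352 56.0052 42.7048 23.9451 6.2594 0.0000 0.0000 0.0000
69.0648 61.1246 49.9254 34.1294 12.2426 0.0000 0.0000 0.0000 0.0000
72.1210 65.4352 56.0052 42.7048 23.9451 0.0000 0.0000 0.0000 0.0000 0.0000

Δt=0.14667, u=1.18762, d=0.84202, q=0.48398, disc=e^(-rΔt)=0.99080
k=9 terminal: V=max(K-S,0) → 72.1210 65.4352 56.0052 42.7048 23.9451 0.0000 0.0000 0.0000 0.0000 0.0000
k=8: j=0 S=19.3452 intr=69.0648 cont=68.2517 V=69.0648[EX]; j=1 S=27.2854 intr=61.1246 cont=60.3115 V=61.1246[EX]; j=2 S=38.4846 intr=49.9254 cont=49.1122 V=49.9254[EX]; j=3 S=54.2806 intr=34.1294 cont=33.3163 V=34.1294[EX]; j=4 S=76.5600 intr=11.8500 cont=12.2426 V=12.2426[hold]; j=5 S=107.9839 intr=0.0000 cont=0.0000 V=0.0000[hold]; j=6 S=152.3058 intr=0.0000 cont=0.0000 V=0.0000[hold]; j=7 S=214.8195 intr=0.0000 cont=0.0000 V=0.0000[hold]; j=8 S=302.9919 intr=0.0000 cont=0.0000 V=0.0000[hold]  S*(8)=54.2806
k=7: j=0 S=22.9748 intr=65.4352 cont=64.6221 V=65.4352[EX]; j=1 S=32.4048 intr=56.0052 cont=55.1921 V=56.0052[EX]; j=2 S=45.7052 intr=42.7048 cont=41.8916 V=42.7048[EX]; j=3 S=64.4649 intr=23.9451 cont=23.3202 V=23.9451[EX]; j=4 S=90.9244 intr=0.0000 cont=6.2594 V=6.2594[hold]; j=5 S=128.2442 intr=0.0000 cont=0.0000 V=0.0000[hold]; j=6 S=180.8819 intr=0.0000 cont=0.0000 V=0.0000[hold]; j=7 S=255.1246 intr=0.0000 cont=0.0000 V=0.0000[hold]  S*(7)=64.4649
k=6: j=0 S=27.2854 intr=61.1246 cont=60.3115 V=61.1246[EX]; j=1 S=38.4846 intr=49.9254 cont=49.1122 V=49.9254[EX]; j=2 S=54.2806 intr=34.1294 cont=33.3163 V=34.1294[EX]; j=3 S=76.5600 intr=11.8500 cont=15.2441 V=15.2441[hold]; j=4 S=107.9839 intr=0.0000 cont=3.2003 V=3.2003[hold]; j=5 S=152.3058 intr=0.0000 cont=0.0000 V=0.0000[hold]; j=6 S=214.8195 intr=0.0000 cont=0.0000 V=0.0000[hold]  S*(6)=54.2806
k=5: j=0 S=32.4048 intr=56.0052 cont=55.1921 V=56.0052[EX]; j=1 S=45.7052 intr=42.7048 cont=41.8916 V=42.7048[EX]; j=2 S=64.4649 intr=23.9451 cont=24.7595 V=24.7595[hold]; j=3 S=90.9244 intr=0.0000 cont=9.3286 V=9.3286[hold]; j=4 S=128.2442 intr=0.0000 cont=1.6362 V=1.6362[hold]; j=5 S=180.8819 intr=0.0000 cont=0.0000 V=0.0000[hold]  S*(5)=45.7052
k=4: j=0 S=38.4846 intr=49.9254 cont=49.1122 V=49.9254[EX]; j=1 S=54.2806 intr=34.1294 cont=33.7068 V=34.1294[EX]; j=2 S=76.5600 intr=11.8500 cont=17.1323 V=17.1323[hold]; j=3 S=107.9839 intr=0.0000 cont=5.5541 V=5.5541[hold]; j=4 S=152.3058 intr=0.0000 cont=0.8366 V=0.8366[hold]  S*(4)=54.2806
k=3: j=0 S=45.7052 intr=42.7048 cont=41.8916 V=42.7048[EX]; j=1 S=64.4649 intr=23.9451 cont=25.6649 V=25.6649[hold]; j=2 S=90.9244 intr=0.0000 cont=11.4227 V=11.4227[hold]; j=3 S=128.2442 intr=0.0000 cont=3.2408 V=3.2408[hold]  S*(3)=45.7052
k=2: j=0 S=54.2806 intr=34.1294 cont=34.1410 V=34.1410[hold]; j=1 S=76.5600 intr=11.8500 cont=18.5994 V=18.5994[hold]; j=2 S=107.9839 intr=0.0000 cont=7.3942 V=7.3942[hold]  S*(2)=-
k=1: j=0 S=64.4649 intr=23.9451 cont=26.3744 V=26.3744[hold]; j=1 S=90.9244 intr=0.0000 cont=13.0551 V=13.0551[hold]  S*(1)=-
k=0: j=0 S=76.5600 intr=11.8500 cont=19.7449 V=19.7449[hold]  S*(0)=-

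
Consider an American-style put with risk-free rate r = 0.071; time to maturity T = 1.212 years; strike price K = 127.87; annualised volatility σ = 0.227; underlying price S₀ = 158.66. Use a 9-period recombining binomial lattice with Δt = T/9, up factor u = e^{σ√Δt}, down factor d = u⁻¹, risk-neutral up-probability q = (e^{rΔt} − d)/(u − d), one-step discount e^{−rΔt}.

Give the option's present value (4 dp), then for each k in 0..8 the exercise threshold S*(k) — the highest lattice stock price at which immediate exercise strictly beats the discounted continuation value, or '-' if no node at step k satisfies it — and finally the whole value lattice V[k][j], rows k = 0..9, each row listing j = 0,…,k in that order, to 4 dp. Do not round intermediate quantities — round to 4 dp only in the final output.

Δt=0.13467, u=1.08687, d=0.92007, q=0.53678, disc=e^(-rΔt)=0.99048
k=9 terminal: V=max(K-S,0) → 52.9032 39.3128 23.2585 4.2939 0.0000 0.0000 0.0000 0.0000 0.0000 0.0000
k=8: j=0 S=81.4791 intr=46.3909 cont=45.1741 V=46.3909[EX]; j=1 S=96.2502 intr=31.6198 cont=30.4030 V=31.6198[EX]; j=2 S=113.6991 intr=14.1709 cont=12.9542 V=14.1709[EX]; j=3 S=134.3112 intr=0.0000 cont=1.9701 V=1.9701[hold]; j=4 S=158.6600 intr=0.0000 cont=0.0000 V=0.0000[hold]; j=5 S=187.4229 intr=0.0000 cont=0.0000 V=0.0000[hold]; j=6 S=221.4002 intr=0.0000 cont=0.0000 V=0.0000[hold]; j=7 S=261.5371 intr=0.0000 cont=0.0000 V=0.0000[hold]; j=8 S=308.9503 intr=0.0000 cont=0.0000 V=0.0000[hold]  S*(8)=113.6991
k=7: j=0 S=88.5572 intr=39.3128 cont=38.0960 V=39.3128[EX]; j=1 S=104.6115 intr=23.2585 cont=22.0418 V=23.2585[EX]; j=2 S=123.5761 intr=4.2939 cont=7.5492 V=7.5492[hold]; j=3 S=145.9788 intr=0.0000 cont=0.9039 V=0.9039[hold]; j=4 S=172.4428 intr=0.0000 cont=0.0000 V=0.0000[hold]; j=5 S=203.7044 intr=0.0000 cont=0.0000 V=0.0000[hold]; j=6 S=240.6333 intr=0.0000 cont=0.0000 V=0.0000[hold]; j=7 S=284.2568 intr=0.0000 cont=0.0000 V=0.0000[hold]  S*(7)=104.6115
k=6: j=0 S=96.2502 intr=31.6198 cont=30.4030 V=31.6198[EX]; j=1 S=113.6991 intr=14.1709 cont=14.6849 V=14.6849[hold]; j=2 S=134.3112 intr=0.0000 cont=3.9442 V=3.9442[hold]; j=3 S=158.6600 intr=0.0000 cont=0.4147 V=0.4147[hold]; j=4 S=187.4229 intr=0.0000 cont=0.0000 V=0.0000[hold]; j=5 S=221.4002 intr=0.0000 cont=0.0000 V=0.0000[hold]; j=6 S=261.5371 intr=0.0000 cont=0.0000 V=0.0000[hold]  S*(6)=96.2502
k=5: j=0 S=104.6115 intr=23.2585 cont=22.3150 V=23.2585[EX]; j=1 S=123.5761 intr=4.2939 cont=8.8346 V=8.8346[hold]; j=2 S=145.9788 intr=0.0000 cont=2.0301 V=2.0301[hold]; j=3 S=172.4428 intr=0.0000 cont=0.1903 V=0.1903[hold]; j=4 S=203.7044 intr=0.0000 cont=0.0000 V=0.0000[hold]; j=5 S=240.6333 intr=0.0000 cont=0.0000 V=0.0000[hold]  S*(5)=104.6115
k=4: j=0 S=113.6991 intr=14.1709 cont=15.3683 V=15.3683[hold]; j=1 S=134.3112 intr=0.0000 cont=5.1327 V=5.1327[hold]; j=2 S=158.6600 intr=0.0000 cont=1.0326 V=1.0326[hold]; j=3 S=187.4229 intr=0.0000 cont=0.0873 V=0.0873[hold]; j=4 S=221.4002 intr=0.0000 cont=0.0000 V=0.0000[hold]  S*(4)=-
k=3: j=0 S=123.5761 intr=4.2939 cont=9.7801 V=9.7801[hold]; j=1 S=145.9788 intr=0.0000 cont=2.9039 V=2.9039[hold]; j=2 S=172.4428 intr=0.0000 cont=0.5202 V=0.5202[hold]; j=3 S=203.7044 intr=0.0000 cont=0.0401 V=0.0401[hold]  S*(3)=-
k=2: j=0 S=134.3112 intr=0.0000 cont=6.0311 V=6.0311[hold]; j=1 S=158.6600 intr=0.0000 cont=1.6089 V=1.6089[hold]; j=2 S=187.4229 intr=0.0000 cont=0.2600 V=0.2600[hold]  S*(2)=-
k=1: j=0 S=145.9788 intr=0.0000 cont=3.6226 V=3.6226[hold]; j=1 S=172.4428 intr=0.0000 cont=0.8764 V=0.8764[hold]  S*(1)=-
k=0: j=0 S=158.6600 intr=0.0000 cont=2.1280 V=2.1280[hold]  S*(0)=-

price = 2.1280
boundary = - - - - - 104.6115 96.2502 104.6115 113.6991
tree:
2.1280
3.6226 0.8764
6.0311 1.6089 0.2600
9.7801 2.9039 0.5202 0.0401
15.3683 5.1327 1.0326 0.0873 0.0000
23.2585 8.8346 2.0301 0.1903 0.0000 0.0000
31.6198 14.6849 3.9442 0.4147 0.0000 0.0000 0.0000
39.3128 23.2585 7.5492 0.9039 0.0000 0.0000 0.0000 0.0000
46.3909 31.6198 14.1709 1.9701 0.0000 0.0000 0.0000 0.0000 0.0000
52.9032 39.3128 23.2585 4.2939 0.0000 0.0000 0.0000 0.0000 0.0000 0.0000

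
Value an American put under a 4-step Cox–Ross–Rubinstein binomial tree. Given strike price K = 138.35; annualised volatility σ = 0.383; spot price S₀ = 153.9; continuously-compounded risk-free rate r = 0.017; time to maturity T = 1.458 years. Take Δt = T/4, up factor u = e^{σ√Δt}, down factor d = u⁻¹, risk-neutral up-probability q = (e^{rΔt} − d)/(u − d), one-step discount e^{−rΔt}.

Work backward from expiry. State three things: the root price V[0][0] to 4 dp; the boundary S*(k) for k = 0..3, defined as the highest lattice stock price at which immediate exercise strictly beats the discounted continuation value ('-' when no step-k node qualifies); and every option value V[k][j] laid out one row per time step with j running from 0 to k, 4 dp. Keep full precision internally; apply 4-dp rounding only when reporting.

price = 18.6303
boundary = - - - 76.9078
tree:
18.6303
28.9549 6.5560
43.3831 12.1212 0.0000
61.4422 22.4106 0.0000 0.0000
77.3194 41.4345 0.0000 0.0000 0.0000

params: Δt=0.36450 u=1.26015 d=0.79356 q=0.45577 e^(-rΔt)=0.99382
t_4 payoffs: 77.3194 41.4345 0.0000 0.0000 0.0000
t_3: node(3,0) S=76.9078 payoff=61.4422 vs cont=60.5875 → 61.4422 [stop]  node(3,1) S=122.1282 payoff=16.2218 vs cont=22.4106 → 22.4106 [wait]  node(3,2) S=193.9373 payoff=0.0000 vs cont=0.0000 → 0.0000 [wait]  node(3,3) S=307.9688 payoff=0.0000 vs cont=0.0000 → 0.0000 [wait]  ⇒ S*(3)=76.9078
t_2: node(2,0) S=96.9155 payoff=41.4345 vs cont=43.3831 → 43.3831 [wait]  node(2,1) S=153.9000 payoff=0.0000 vs cont=12.1212 → 12.1212 [wait]  node(2,2) S=244.3903 payoff=0.0000 vs cont=0.0000 → 0.0000 [wait]  ⇒ S*(2)=-
t_1: node(1,0) S=122.1282 payoff=16.2218 vs cont=28.9549 → 28.9549 [wait]  node(1,1) S=193.9373 payoff=0.0000 vs cont=6.5560 → 6.5560 [wait]  ⇒ S*(1)=-
t_0: node(0,0) S=153.9000 payoff=0.0000 vs cont=18.6303 → 18.6303 [wait]  ⇒ S*(0)=-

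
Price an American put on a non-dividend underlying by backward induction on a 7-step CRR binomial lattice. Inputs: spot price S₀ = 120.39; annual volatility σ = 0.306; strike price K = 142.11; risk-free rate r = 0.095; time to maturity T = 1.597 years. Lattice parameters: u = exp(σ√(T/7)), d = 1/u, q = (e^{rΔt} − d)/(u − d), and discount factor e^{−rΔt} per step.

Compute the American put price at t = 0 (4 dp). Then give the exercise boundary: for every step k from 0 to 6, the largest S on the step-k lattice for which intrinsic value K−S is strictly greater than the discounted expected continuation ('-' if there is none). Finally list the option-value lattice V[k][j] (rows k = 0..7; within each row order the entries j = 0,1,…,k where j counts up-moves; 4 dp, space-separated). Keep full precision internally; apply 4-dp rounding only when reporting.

price = 24.9003
boundary = - 104.0194 89.8749 104.0194 89.8749 104.0194 120.3900
tree:
24.9003
38.0906 14.5967
52.2351 24.0179 7.1074
64.4562 38.0906 12.9212 2.4085
75.0155 52.2351 22.7295 5.0317 0.2559
84.1390 64.4562 38.0906 10.4750 0.5663 0.0000
92.0219 75.0155 52.2351 21.7200 1.2531 0.0000 0.0000
98.8328 84.1390 64.4562 38.0906 2.7730 0.0000 0.0000 0.0000

Δt=0.22814, u=1.15738, d=0.86402, q=0.53821, disc=e^(-rΔt)=0.97856
k=7 terminal: V=max(K-S,0) → 98.8328 84.1390 64.4562 38.0906 2.7730 0.0000 0.0000 0.0000
k=6: j=0 S=50.0881 intr=92.0219 cont=88.9750 V=92.0219[EX]; j=1 S=67.0945 intr=75.0155 cont=71.9687 V=75.0155[EX]; j=2 S=89.8749 intr=52.2351 cont=49.1882 V=52.2351[EX]; j=3 S=120.3900 intr=21.7200 cont=18.6731 V=21.7200[EX]; j=4 S=161.2658 intr=0.0000 cont=1.2531 V=1.2531[hold]; j=5 S=216.0201 intr=0.0000 cont=0.0000 V=0.0000[hold]; j=6 S=289.3651 intr=0.0000 cont=0.0000 V=0.0000[hold]  S*(6)=120.3900
k=5: j=0 S=57.9710 intr=84.1390 cont=81.0921 V=84.1390[EX]; j=1 S=77.6538 intr=64.4562 cont=61.4093 V=64.4562[EX]; j=2 S=104.0194 intr=38.0906 cont=35.0437 V=38.0906[EX]; j=3 S=139.3370 intr=2.7730 cont=10.4750 V=10.4750[hold]; j=4 S=186.6458 intr=0.0000 cont=0.5663 V=0.5663[hold]; j=5 S=250.0173 intr=0.0000 cont=0.0000 V=0.0000[hold]  S*(5)=104.0194
k=4: j=0 S=67.0945 intr=75.0155 cont=71.9687 V=75.0155[EX]; j=1 S=89.8749 intr=52.2351 cont=49.1882 V=52.2351[EX]; j=2 S=120.3900 intr=21.7200 cont=22.7295 V=22.7295[hold]; j=3 S=161.2658 intr=0.0000 cont=5.0317 V=5.0317[hold]; j=4 S=216.0201 intr=0.0000 cont=0.2559 V=0.2559[hold]  S*(4)=89.8749
k=3: j=0 S=77.6538 intr=64.4562 cont=61.4093 V=64.4562[EX]; j=1 S=104.0194 intr=38.0906 cont=35.5754 V=38.0906[EX]; j=2 S=139.3370 intr=2.7730 cont=12.9212 V=12.9212[hold]; j=3 S=186.6458 intr=0.0000 cont=2.4085 V=2.4085[hold]  S*(3)=104.0194
k=2: j=0 S=89.8749 intr=52.2351 cont=49.1882 V=52.2351[EX]; j=1 S=120.3900 intr=21.7200 cont=24.0179 V=24.0179[hold]; j=2 S=161.2658 intr=0.0000 cont=7.1074 V=7.1074[hold]  S*(2)=89.8749
k=1: j=0 S=104.0194 intr=38.0906 cont=36.2539 V=38.0906[EX]; j=1 S=139.3370 intr=2.7730 cont=14.5967 V=14.5967[hold]  S*(1)=104.0194
k=0: j=0 S=120.3900 intr=21.7200 cont=24.9003 V=24.9003[hold]  S*(0)=-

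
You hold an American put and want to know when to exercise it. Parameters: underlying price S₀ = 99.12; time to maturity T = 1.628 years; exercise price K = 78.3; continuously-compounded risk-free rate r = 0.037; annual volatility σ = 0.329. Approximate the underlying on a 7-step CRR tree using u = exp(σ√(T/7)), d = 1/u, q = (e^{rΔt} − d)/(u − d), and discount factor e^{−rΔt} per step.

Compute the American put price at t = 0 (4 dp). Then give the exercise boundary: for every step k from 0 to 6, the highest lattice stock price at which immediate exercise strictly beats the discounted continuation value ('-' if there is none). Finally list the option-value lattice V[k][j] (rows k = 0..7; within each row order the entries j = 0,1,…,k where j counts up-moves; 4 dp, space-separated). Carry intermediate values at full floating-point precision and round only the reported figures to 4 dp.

price = 5.2534
boundary = - - - - 52.5456 44.8363 52.5456
tree:
5.2534
8.2089 2.2399
12.4751 3.8702 0.5660
18.3152 6.5575 1.1141 0.0000
25.7544 10.8204 2.1928 0.0000 0.0000
33.4637 17.1911 4.3159 0.0000 0.0000 0.0000
40.0418 25.7544 8.4947 0.0000 0.0000 0.0000 0.0000
45.6549 33.4637 16.7196 0.0000 0.0000 0.0000 0.0000 0.0000

params: Δt=0.23257 u=1.17194 d=0.85328 q=0.48754 e^(-rΔt)=0.99143
t_7 payoffs: 45.6549 33.4637 16.7196 0.0000 0.0000 0.0000 0.0000 0.0000
t_6: node(6,0) S=38.2582 payoff=40.0418 vs cont=39.3710 → 40.0418 [stop]  node(6,1) S=52.5456 payoff=25.7544 vs cont=25.0835 → 25.7544 [stop]  node(6,2) S=72.1687 payoff=6.1313 vs cont=8.4947 → 8.4947 [wait]  node(6,3) S=99.1200 payoff=0.0000 vs cont=0.0000 → 0.0000 [wait]  node(6,4) S=136.1362 payoff=0.0000 vs cont=0.0000 → 0.0000 [wait]  node(6,5) S=186.9761 payoff=0.0000 vs cont=0.0000 → 0.0000 [wait]  node(6,6) S=256.8021 payoff=0.0000 vs cont=0.0000 → 0.0000 [wait]  ⇒ S*(6)=52.5456
t_5: node(5,0) S=44.8363 payoff=33.4637 vs cont=32.7928 → 33.4637 [stop]  node(5,1) S=61.5804 payoff=16.7196 vs cont=17.1911 → 17.1911 [wait]  node(5,2) S=84.5775 payoff=0.0000 vs cont=4.3159 → 4.3159 [wait]  node(5,3) S=116.1629 payoff=0.0000 vs cont=0.0000 → 0.0000 [wait]  node(5,4) S=159.5438 payoff=0.0000 vs cont=0.0000 → 0.0000 [wait]  node(5,5) S=219.1252 payoff=0.0000 vs cont=0.0000 → 0.0000 [wait]  ⇒ S*(5)=44.8363
t_4: node(4,0) S=52.5456 payoff=25.7544 vs cont=25.3114 → 25.7544 [stop]  node(4,1) S=72.1687 payoff=6.1313 vs cont=10.8204 → 10.8204 [wait]  node(4,2) S=99.1200 payoff=0.0000 vs cont=2.1928 → 2.1928 [wait]  node(4,3) S=136.1362 payoff=0.0000 vs cont=0.0000 → 0.0000 [wait]  node(4,4) S=186.9761 payoff=0.0000 vs cont=0.0000 → 0.0000 [wait]  ⇒ S*(4)=52.5456
t_3: node(3,0) S=61.5804 payoff=16.7196 vs cont=18.3152 → 18.3152 [wait]  node(3,1) S=84.5775 payoff=0.0000 vs cont=6.5575 → 6.5575 [wait]  node(3,2) S=116.1629 payoff=0.0000 vs cont=1.1141 → 1.1141 [wait]  node(3,3) S=159.5438 payoff=0.0000 vs cont=0.0000 → 0.0000 [wait]  ⇒ S*(3)=-
t_2: node(2,0) S=72.1687 payoff=6.1313 vs cont=12.4751 → 12.4751 [wait]  node(2,1) S=99.1200 payoff=0.0000 vs cont=3.8702 → 3.8702 [wait]  node(2,2) S=136.1362 payoff=0.0000 vs cont=0.5660 → 0.5660 [wait]  ⇒ S*(2)=-
t_1: node(1,0) S=84.5775 payoff=0.0000 vs cont=8.2089 → 8.2089 [wait]  node(1,1) S=116.1629 payoff=0.0000 vs cont=2.2399 → 2.2399 [wait]  ⇒ S*(1)=-
t_0: node(0,0) S=99.1200 payoff=0.0000 vs cont=5.2534 → 5.2534 [wait]  ⇒ S*(0)=-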